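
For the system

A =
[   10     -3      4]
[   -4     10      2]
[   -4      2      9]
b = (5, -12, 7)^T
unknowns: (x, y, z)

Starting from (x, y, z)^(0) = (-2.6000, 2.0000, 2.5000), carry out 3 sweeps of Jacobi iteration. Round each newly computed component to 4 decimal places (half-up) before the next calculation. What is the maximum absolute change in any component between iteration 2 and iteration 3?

Iteration 1:
  x = (5 - (-3)·2.0000 - (4)·2.5000) / (10) = 0.1000
  y = (-12 - (-4)·-2.6000 - (2)·2.5000) / (10) = -2.7400
  z = (7 - (-4)·-2.6000 - (2)·2.0000) / (9) = -0.8222
Iteration 2:
  x = (5 - (-3)·-2.7400 - (4)·-0.8222) / (10) = 0.0069
  y = (-12 - (-4)·0.1000 - (2)·-0.8222) / (10) = -0.9956
  z = (7 - (-4)·0.1000 - (2)·-2.7400) / (9) = 1.4311
Iteration 3:
  x = (5 - (-3)·-0.9956 - (4)·1.4311) / (10) = -0.3711
  y = (-12 - (-4)·0.0069 - (2)·1.4311) / (10) = -1.4835
  z = (7 - (-4)·0.0069 - (2)·-0.9956) / (9) = 1.0021
Change: (-0.3780, -0.4879, -0.4290) → max |·| = 0.4879

0.4879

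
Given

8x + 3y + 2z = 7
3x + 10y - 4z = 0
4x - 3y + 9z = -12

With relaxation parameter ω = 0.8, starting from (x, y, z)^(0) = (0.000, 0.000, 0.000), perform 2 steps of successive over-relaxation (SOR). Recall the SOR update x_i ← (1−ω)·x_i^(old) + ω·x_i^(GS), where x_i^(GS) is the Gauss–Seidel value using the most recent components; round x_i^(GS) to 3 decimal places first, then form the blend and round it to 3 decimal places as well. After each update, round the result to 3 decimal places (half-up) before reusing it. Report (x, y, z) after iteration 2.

(1.162, -0.748, -1.951)

Iteration 1:
  x: GS value = (7 - (3)·0.000 - (2)·0.000) / (8) = 0.875;  x ← (1−ω)·0.000 + ω·0.875 = 0.700
  y: GS value = (0 - (3)·0.700 - (-4)·0.000) / (10) = -0.210;  y ← (1−ω)·0.000 + ω·-0.210 = -0.168
  z: GS value = (-12 - (4)·0.700 - (-3)·-0.168) / (9) = -1.700;  z ← (1−ω)·0.000 + ω·-1.700 = -1.360
Iteration 2:
  x: GS value = (7 - (3)·-0.168 - (2)·-1.360) / (8) = 1.278;  x ← (1−ω)·0.700 + ω·1.278 = 1.162
  y: GS value = (0 - (3)·1.162 - (-4)·-1.360) / (10) = -0.893;  y ← (1−ω)·-0.168 + ω·-0.893 = -0.748
  z: GS value = (-12 - (4)·1.162 - (-3)·-0.748) / (9) = -2.099;  z ← (1−ω)·-1.360 + ω·-2.099 = -1.951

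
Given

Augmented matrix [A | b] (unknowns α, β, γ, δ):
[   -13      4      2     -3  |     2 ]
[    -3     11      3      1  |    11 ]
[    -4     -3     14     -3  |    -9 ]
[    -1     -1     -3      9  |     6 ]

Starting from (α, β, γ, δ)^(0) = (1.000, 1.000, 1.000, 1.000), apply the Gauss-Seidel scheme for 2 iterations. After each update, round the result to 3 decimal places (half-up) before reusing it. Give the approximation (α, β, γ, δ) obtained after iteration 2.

(-0.145, 0.973, -0.334, 0.647)

Iteration 1:
  α = (2 - (4)·1.000 - (2)·1.000 - (-3)·1.000) / (-13) = 0.077
  β = (11 - (-3)·0.077 - (3)·1.000 - (1)·1.000) / (11) = 0.657
  γ = (-9 - (-4)·0.077 - (-3)·0.657 - (-3)·1.000) / (14) = -0.266
  δ = (6 - (-1)·0.077 - (-1)·0.657 - (-3)·-0.266) / (9) = 0.660
Iteration 2:
  α = (2 - (4)·0.657 - (2)·-0.266 - (-3)·0.660) / (-13) = -0.145
  β = (11 - (-3)·-0.145 - (3)·-0.266 - (1)·0.660) / (11) = 0.973
  γ = (-9 - (-4)·-0.145 - (-3)·0.973 - (-3)·0.660) / (14) = -0.334
  δ = (6 - (-1)·-0.145 - (-1)·0.973 - (-3)·-0.334) / (9) = 0.647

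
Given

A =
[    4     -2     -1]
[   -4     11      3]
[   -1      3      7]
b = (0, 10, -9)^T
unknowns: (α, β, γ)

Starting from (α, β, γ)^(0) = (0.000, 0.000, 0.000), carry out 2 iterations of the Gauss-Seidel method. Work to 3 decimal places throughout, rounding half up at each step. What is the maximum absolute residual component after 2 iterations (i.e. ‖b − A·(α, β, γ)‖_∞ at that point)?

Iteration 1:
  α = (0 - (-2)·0.000 - (-1)·0.000) / (4) = 0.000
  β = (10 - (-4)·0.000 - (3)·0.000) / (11) = 0.909
  γ = (-9 - (-1)·0.000 - (3)·0.909) / (7) = -1.675
Iteration 2:
  α = (0 - (-2)·0.909 - (-1)·-1.675) / (4) = 0.036
  β = (10 - (-4)·0.036 - (3)·-1.675) / (11) = 1.379
  γ = (-9 - (-1)·0.036 - (3)·1.379) / (7) = -1.872
Residual b − A·x = (0.742, 0.591, 0.003); ∞-norm = 0.742

0.742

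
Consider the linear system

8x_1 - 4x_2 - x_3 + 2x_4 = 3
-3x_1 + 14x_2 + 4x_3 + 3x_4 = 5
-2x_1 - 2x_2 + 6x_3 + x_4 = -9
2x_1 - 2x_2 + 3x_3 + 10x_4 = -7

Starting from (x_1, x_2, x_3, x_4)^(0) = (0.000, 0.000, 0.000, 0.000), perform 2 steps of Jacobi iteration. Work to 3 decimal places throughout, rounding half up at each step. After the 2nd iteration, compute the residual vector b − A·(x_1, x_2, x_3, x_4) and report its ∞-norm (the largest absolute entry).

2.283

Iteration 1:
  x_1 = (3 - (-4)·0.000 - (-1)·0.000 - (2)·0.000) / (8) = 0.375
  x_2 = (5 - (-3)·0.000 - (4)·0.000 - (3)·0.000) / (14) = 0.357
  x_3 = (-9 - (-2)·0.000 - (-2)·0.000 - (1)·0.000) / (6) = -1.500
  x_4 = (-7 - (2)·0.000 - (-2)·0.000 - (3)·0.000) / (10) = -0.700
Iteration 2:
  x_1 = (3 - (-4)·0.357 - (-1)·-1.500 - (2)·-0.700) / (8) = 0.541
  x_2 = (5 - (-3)·0.375 - (4)·-1.500 - (3)·-0.700) / (14) = 1.016
  x_3 = (-9 - (-2)·0.375 - (-2)·0.357 - (1)·-0.700) / (6) = -1.139
  x_4 = (-7 - (2)·0.375 - (-2)·0.357 - (3)·-1.500) / (10) = -0.254
Residual b − A·x = (2.105, -2.283, 1.202, -0.093); ∞-norm = 2.283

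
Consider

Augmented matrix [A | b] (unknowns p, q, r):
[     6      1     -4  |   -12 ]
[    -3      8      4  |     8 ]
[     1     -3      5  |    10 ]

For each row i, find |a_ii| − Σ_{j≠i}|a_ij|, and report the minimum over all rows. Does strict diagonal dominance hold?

row 1: |6| − (1+4) = 1
row 2: |8| − (3+4) = 1
row 3: |5| − (1+3) = 1
minimum over rows = 1 → strictly diagonally dominant (convergence guaranteed)

1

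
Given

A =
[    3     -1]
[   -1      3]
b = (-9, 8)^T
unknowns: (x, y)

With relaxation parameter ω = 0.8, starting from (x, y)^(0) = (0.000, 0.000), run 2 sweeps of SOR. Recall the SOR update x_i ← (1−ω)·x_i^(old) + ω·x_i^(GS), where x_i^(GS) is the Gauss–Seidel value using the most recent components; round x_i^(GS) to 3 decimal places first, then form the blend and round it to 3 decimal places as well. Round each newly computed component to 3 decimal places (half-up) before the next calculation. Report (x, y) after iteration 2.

(-2.482, 1.770)

Iteration 1:
  x: GS value = (-9 - (-1)·0.000) / (3) = -3.000;  x ← (1−ω)·0.000 + ω·-3.000 = -2.400
  y: GS value = (8 - (-1)·-2.400) / (3) = 1.867;  y ← (1−ω)·0.000 + ω·1.867 = 1.494
Iteration 2:
  x: GS value = (-9 - (-1)·1.494) / (3) = -2.502;  x ← (1−ω)·-2.400 + ω·-2.502 = -2.482
  y: GS value = (8 - (-1)·-2.482) / (3) = 1.839;  y ← (1−ω)·1.494 + ω·1.839 = 1.770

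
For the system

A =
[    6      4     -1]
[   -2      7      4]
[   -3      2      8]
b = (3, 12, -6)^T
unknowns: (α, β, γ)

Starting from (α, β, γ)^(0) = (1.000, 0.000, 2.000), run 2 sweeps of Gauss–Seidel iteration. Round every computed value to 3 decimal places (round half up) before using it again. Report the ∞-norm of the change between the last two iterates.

1.229

Iteration 1:
  α = (3 - (4)·0.000 - (-1)·2.000) / (6) = 0.833
  β = (12 - (-2)·0.833 - (4)·2.000) / (7) = 0.809
  γ = (-6 - (-3)·0.833 - (2)·0.809) / (8) = -0.640
Iteration 2:
  α = (3 - (4)·0.809 - (-1)·-0.640) / (6) = -0.146
  β = (12 - (-2)·-0.146 - (4)·-0.640) / (7) = 2.038
  γ = (-6 - (-3)·-0.146 - (2)·2.038) / (8) = -1.314
Change: (-0.979, 1.229, -0.674) → max |·| = 1.229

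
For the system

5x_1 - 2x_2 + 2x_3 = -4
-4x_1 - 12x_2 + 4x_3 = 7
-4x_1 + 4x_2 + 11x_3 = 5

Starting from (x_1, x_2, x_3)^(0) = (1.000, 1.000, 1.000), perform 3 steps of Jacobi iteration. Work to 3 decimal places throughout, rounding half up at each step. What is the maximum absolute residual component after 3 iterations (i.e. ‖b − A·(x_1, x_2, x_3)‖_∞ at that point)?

2.008

Iteration 1:
  x_1 = (-4 - (-2)·1.000 - (2)·1.000) / (5) = -0.800
  x_2 = (7 - (-4)·1.000 - (4)·1.000) / (-12) = -0.583
  x_3 = (5 - (-4)·1.000 - (4)·1.000) / (11) = 0.455
Iteration 2:
  x_1 = (-4 - (-2)·-0.583 - (2)·0.455) / (5) = -1.215
  x_2 = (7 - (-4)·-0.800 - (4)·0.455) / (-12) = -0.165
  x_3 = (5 - (-4)·-0.800 - (4)·-0.583) / (11) = 0.376
Iteration 3:
  x_1 = (-4 - (-2)·-0.165 - (2)·0.376) / (5) = -1.016
  x_2 = (7 - (-4)·-1.215 - (4)·0.376) / (-12) = -0.053
  x_3 = (5 - (-4)·-1.215 - (4)·-0.165) / (11) = 0.073
Residual b − A·x = (0.828, 2.008, 0.345); ∞-norm = 2.008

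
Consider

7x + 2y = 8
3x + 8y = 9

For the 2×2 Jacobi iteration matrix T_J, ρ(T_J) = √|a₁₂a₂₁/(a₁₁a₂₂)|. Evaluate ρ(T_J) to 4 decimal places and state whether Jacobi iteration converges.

0.3273

a₁₂a₂₁/(a₁₁a₂₂) = (2)·(3) / ((7)·(8)) = 0.107143
ρ = √|0.107143| = √0.107143 = 0.3273
ρ < 1, so Jacobi converges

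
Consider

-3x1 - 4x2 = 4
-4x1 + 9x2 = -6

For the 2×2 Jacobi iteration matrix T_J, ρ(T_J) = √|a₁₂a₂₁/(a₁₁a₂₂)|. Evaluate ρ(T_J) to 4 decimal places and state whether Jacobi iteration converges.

0.7698

a₁₂a₂₁/(a₁₁a₂₂) = (-4)·(-4) / ((-3)·(9)) = -0.592593
ρ = √|-0.592593| = √0.592593 = 0.7698
ρ < 1, so Jacobi converges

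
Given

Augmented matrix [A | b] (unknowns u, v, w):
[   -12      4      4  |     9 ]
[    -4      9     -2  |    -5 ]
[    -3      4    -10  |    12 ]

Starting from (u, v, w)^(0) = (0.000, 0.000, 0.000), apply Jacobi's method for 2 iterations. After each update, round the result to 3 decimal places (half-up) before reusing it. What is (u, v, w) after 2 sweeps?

(-1.335, -1.156, -1.197)

Iteration 1:
  u = (9 - (4)·0.000 - (4)·0.000) / (-12) = -0.750
  v = (-5 - (-4)·0.000 - (-2)·0.000) / (9) = -0.556
  w = (12 - (-3)·0.000 - (4)·0.000) / (-10) = -1.200
Iteration 2:
  u = (9 - (4)·-0.556 - (4)·-1.200) / (-12) = -1.335
  v = (-5 - (-4)·-0.750 - (-2)·-1.200) / (9) = -1.156
  w = (12 - (-3)·-0.750 - (4)·-0.556) / (-10) = -1.197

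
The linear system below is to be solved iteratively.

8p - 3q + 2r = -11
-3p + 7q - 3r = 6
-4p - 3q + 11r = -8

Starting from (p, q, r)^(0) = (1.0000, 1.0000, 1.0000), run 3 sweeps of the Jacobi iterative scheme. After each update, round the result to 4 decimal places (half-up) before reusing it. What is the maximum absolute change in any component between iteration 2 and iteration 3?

Iteration 1:
  p = (-11 - (-3)·1.0000 - (2)·1.0000) / (8) = -1.2500
  q = (6 - (-3)·1.0000 - (-3)·1.0000) / (7) = 1.7143
  r = (-8 - (-4)·1.0000 - (-3)·1.0000) / (11) = -0.0909
Iteration 2:
  p = (-11 - (-3)·1.7143 - (2)·-0.0909) / (8) = -0.7094
  q = (6 - (-3)·-1.2500 - (-3)·-0.0909) / (7) = 0.2825
  r = (-8 - (-4)·-1.2500 - (-3)·1.7143) / (11) = -0.7143
Iteration 3:
  p = (-11 - (-3)·0.2825 - (2)·-0.7143) / (8) = -1.0905
  q = (6 - (-3)·-0.7094 - (-3)·-0.7143) / (7) = 0.2470
  r = (-8 - (-4)·-0.7094 - (-3)·0.2825) / (11) = -0.9082
Change: (-0.3811, -0.0355, -0.1939) → max |·| = 0.3811

0.3811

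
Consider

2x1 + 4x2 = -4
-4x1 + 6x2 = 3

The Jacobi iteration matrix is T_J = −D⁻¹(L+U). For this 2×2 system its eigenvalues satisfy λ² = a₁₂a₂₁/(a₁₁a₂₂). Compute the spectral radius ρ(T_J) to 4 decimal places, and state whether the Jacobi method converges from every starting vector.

a₁₂a₂₁/(a₁₁a₂₂) = (4)·(-4) / ((2)·(6)) = -1.333333
ρ = √|-1.333333| = √1.333333 = 1.1547
ρ > 1, so Jacobi diverges

1.1547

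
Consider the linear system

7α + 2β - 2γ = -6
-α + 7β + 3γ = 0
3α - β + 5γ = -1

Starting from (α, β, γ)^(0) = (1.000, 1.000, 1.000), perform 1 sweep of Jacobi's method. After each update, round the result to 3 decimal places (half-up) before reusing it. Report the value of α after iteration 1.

-0.857

Iteration 1:
  α = (-6 - (2)·1.000 - (-2)·1.000) / (7) = -0.857
  β = (0 - (-1)·1.000 - (3)·1.000) / (7) = -0.286
  γ = (-1 - (3)·1.000 - (-1)·1.000) / (5) = -0.600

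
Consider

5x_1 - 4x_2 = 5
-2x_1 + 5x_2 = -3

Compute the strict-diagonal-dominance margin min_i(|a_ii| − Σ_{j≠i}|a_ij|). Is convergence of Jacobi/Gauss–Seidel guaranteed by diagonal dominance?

1

row 1: |5| − (4) = 1
row 2: |5| − (2) = 3
minimum over rows = 1 → strictly diagonally dominant (convergence guaranteed)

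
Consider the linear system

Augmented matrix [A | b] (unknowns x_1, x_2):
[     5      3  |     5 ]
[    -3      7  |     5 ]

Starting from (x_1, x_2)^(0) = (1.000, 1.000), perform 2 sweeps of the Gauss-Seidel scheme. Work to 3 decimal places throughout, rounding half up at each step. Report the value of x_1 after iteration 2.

0.468

Iteration 1:
  x_1 = (5 - (3)·1.000) / (5) = 0.400
  x_2 = (5 - (-3)·0.400) / (7) = 0.886
Iteration 2:
  x_1 = (5 - (3)·0.886) / (5) = 0.468
  x_2 = (5 - (-3)·0.468) / (7) = 0.915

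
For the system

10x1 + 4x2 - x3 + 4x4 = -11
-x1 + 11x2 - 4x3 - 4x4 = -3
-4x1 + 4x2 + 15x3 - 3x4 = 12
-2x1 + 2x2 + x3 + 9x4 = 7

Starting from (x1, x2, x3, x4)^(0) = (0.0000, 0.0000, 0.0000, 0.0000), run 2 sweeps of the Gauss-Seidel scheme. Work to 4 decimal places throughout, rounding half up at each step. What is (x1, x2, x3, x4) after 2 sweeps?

(-1.1098, 0.0463, 0.6015, 0.4540)

Iteration 1:
  x1 = (-11 - (4)·0.0000 - (-1)·0.0000 - (4)·0.0000) / (10) = -1.1000
  x2 = (-3 - (-1)·-1.1000 - (-4)·0.0000 - (-4)·0.0000) / (11) = -0.3727
  x3 = (12 - (-4)·-1.1000 - (4)·-0.3727 - (-3)·0.0000) / (15) = 0.6061
  x4 = (7 - (-2)·-1.1000 - (2)·-0.3727 - (1)·0.6061) / (9) = 0.5488
Iteration 2:
  x1 = (-11 - (4)·-0.3727 - (-1)·0.6061 - (4)·0.5488) / (10) = -1.1098
  x2 = (-3 - (-1)·-1.1098 - (-4)·0.6061 - (-4)·0.5488) / (11) = 0.0463
  x3 = (12 - (-4)·-1.1098 - (4)·0.0463 - (-3)·0.5488) / (15) = 0.6015
  x4 = (7 - (-2)·-1.1098 - (2)·0.0463 - (1)·0.6015) / (9) = 0.4540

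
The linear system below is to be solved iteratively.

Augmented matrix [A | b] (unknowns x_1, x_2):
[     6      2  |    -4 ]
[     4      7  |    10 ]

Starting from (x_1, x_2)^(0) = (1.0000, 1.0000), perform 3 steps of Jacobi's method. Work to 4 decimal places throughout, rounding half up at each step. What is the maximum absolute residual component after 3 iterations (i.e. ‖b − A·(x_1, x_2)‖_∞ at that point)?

1.5236

Iteration 1:
  x_1 = (-4 - (2)·1.0000) / (6) = -1.0000
  x_2 = (10 - (4)·1.0000) / (7) = 0.8571
Iteration 2:
  x_1 = (-4 - (2)·0.8571) / (6) = -0.9524
  x_2 = (10 - (4)·-1.0000) / (7) = 2.0000
Iteration 3:
  x_1 = (-4 - (2)·2.0000) / (6) = -1.3333
  x_2 = (10 - (4)·-0.9524) / (7) = 1.9728
Residual b − A·x = (0.0542, 1.5236); ∞-norm = 1.5236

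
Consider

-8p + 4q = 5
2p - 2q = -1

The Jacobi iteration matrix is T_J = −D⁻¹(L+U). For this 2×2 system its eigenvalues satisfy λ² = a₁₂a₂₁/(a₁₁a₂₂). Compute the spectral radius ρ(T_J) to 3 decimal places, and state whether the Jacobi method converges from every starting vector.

0.707

a₁₂a₂₁/(a₁₁a₂₂) = (4)·(2) / ((-8)·(-2)) = 0.500000
ρ = √|0.500000| = √0.500000 = 0.707
ρ < 1, so Jacobi converges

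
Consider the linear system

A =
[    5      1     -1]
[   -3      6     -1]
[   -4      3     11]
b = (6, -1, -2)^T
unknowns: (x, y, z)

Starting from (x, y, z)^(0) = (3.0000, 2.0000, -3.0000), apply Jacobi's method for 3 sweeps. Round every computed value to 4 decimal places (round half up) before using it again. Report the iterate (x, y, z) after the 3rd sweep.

(1.1339, 0.3303, 0.2221)

Iteration 1:
  x = (6 - (1)·2.0000 - (-1)·-3.0000) / (5) = 0.2000
  y = (-1 - (-3)·3.0000 - (-1)·-3.0000) / (6) = 0.8333
  z = (-2 - (-4)·3.0000 - (3)·2.0000) / (11) = 0.3636
Iteration 2:
  x = (6 - (1)·0.8333 - (-1)·0.3636) / (5) = 1.1061
  y = (-1 - (-3)·0.2000 - (-1)·0.3636) / (6) = -0.0061
  z = (-2 - (-4)·0.2000 - (3)·0.8333) / (11) = -0.3364
Iteration 3:
  x = (6 - (1)·-0.0061 - (-1)·-0.3364) / (5) = 1.1339
  y = (-1 - (-3)·1.1061 - (-1)·-0.3364) / (6) = 0.3303
  z = (-2 - (-4)·1.1061 - (3)·-0.0061) / (11) = 0.2221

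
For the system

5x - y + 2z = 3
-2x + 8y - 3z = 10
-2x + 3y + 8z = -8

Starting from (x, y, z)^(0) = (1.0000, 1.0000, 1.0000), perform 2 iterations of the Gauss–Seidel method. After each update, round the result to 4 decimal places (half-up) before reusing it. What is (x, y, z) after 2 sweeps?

Iteration 1:
  x = (3 - (-1)·1.0000 - (2)·1.0000) / (5) = 0.4000
  y = (10 - (-2)·0.4000 - (-3)·1.0000) / (8) = 1.7250
  z = (-8 - (-2)·0.4000 - (3)·1.7250) / (8) = -1.5469
Iteration 2:
  x = (3 - (-1)·1.7250 - (2)·-1.5469) / (5) = 1.5638
  y = (10 - (-2)·1.5638 - (-3)·-1.5469) / (8) = 1.0609
  z = (-8 - (-2)·1.5638 - (3)·1.0609) / (8) = -1.0069

(1.5638, 1.0609, -1.0069)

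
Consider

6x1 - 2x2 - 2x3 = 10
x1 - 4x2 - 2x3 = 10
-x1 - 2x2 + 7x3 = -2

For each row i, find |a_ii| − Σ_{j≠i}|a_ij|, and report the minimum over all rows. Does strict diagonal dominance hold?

row 1: |6| − (2+2) = 2
row 2: |-4| − (1+2) = 1
row 3: |7| − (1+2) = 4
minimum over rows = 1 → strictly diagonally dominant (convergence guaranteed)

1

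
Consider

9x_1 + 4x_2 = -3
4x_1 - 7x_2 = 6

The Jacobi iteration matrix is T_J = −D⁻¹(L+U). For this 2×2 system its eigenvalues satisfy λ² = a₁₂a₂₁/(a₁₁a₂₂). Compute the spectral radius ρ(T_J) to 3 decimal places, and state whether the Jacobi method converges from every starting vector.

0.504

a₁₂a₂₁/(a₁₁a₂₂) = (4)·(4) / ((9)·(-7)) = -0.253968
ρ = √|-0.253968| = √0.253968 = 0.504
ρ < 1, so Jacobi converges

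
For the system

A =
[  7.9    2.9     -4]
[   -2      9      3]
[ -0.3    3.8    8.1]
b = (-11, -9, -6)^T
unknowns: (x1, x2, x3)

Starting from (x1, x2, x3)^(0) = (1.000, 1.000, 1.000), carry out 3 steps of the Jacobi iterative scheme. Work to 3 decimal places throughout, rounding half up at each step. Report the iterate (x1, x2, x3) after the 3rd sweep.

(-1.201, -1.262, -0.383)

Iteration 1:
  x1 = (-11 - (2.9)·1.000 - (-4)·1.000) / (7.9) = -1.253
  x2 = (-9 - (-2)·1.000 - (3)·1.000) / (9) = -1.111
  x3 = (-6 - (-0.3)·1.000 - (3.8)·1.000) / (8.1) = -1.173
Iteration 2:
  x1 = (-11 - (2.9)·-1.111 - (-4)·-1.173) / (7.9) = -1.578
  x2 = (-9 - (-2)·-1.253 - (3)·-1.173) / (9) = -0.887
  x3 = (-6 - (-0.3)·-1.253 - (3.8)·-1.111) / (8.1) = -0.266
Iteration 3:
  x1 = (-11 - (2.9)·-0.887 - (-4)·-0.266) / (7.9) = -1.201
  x2 = (-9 - (-2)·-1.578 - (3)·-0.266) / (9) = -1.262
  x3 = (-6 - (-0.3)·-1.578 - (3.8)·-0.887) / (8.1) = -0.383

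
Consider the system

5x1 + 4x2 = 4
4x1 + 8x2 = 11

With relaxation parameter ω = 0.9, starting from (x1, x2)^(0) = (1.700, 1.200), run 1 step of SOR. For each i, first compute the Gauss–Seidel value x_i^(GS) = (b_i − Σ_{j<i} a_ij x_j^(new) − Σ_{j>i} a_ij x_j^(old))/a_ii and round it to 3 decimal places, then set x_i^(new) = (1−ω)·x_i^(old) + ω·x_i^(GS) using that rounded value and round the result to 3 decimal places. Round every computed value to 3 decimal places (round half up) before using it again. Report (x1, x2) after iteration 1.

Iteration 1:
  x1: GS value = (4 - (4)·1.200) / (5) = -0.160;  x1 ← (1−ω)·1.700 + ω·-0.160 = 0.026
  x2: GS value = (11 - (4)·0.026) / (8) = 1.362;  x2 ← (1−ω)·1.200 + ω·1.362 = 1.346

(0.026, 1.346)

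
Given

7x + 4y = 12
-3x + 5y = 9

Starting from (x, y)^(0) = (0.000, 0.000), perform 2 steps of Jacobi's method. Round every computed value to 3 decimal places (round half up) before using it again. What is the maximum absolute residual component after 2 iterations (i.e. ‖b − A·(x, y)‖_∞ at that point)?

Iteration 1:
  x = (12 - (4)·0.000) / (7) = 1.714
  y = (9 - (-3)·0.000) / (5) = 1.800
Iteration 2:
  x = (12 - (4)·1.800) / (7) = 0.686
  y = (9 - (-3)·1.714) / (5) = 2.828
Residual b − A·x = (-4.114, -3.082); ∞-norm = 4.114

4.114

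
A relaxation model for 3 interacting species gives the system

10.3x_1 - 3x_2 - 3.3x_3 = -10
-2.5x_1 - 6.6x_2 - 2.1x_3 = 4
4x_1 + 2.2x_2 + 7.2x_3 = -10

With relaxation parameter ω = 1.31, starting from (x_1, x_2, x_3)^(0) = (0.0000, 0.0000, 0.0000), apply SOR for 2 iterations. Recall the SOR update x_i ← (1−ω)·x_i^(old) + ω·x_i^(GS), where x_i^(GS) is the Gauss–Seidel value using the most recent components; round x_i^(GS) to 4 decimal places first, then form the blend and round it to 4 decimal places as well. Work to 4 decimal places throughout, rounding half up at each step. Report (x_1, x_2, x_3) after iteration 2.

Iteration 1:
  x_1: GS value = (-10 - (-3)·0.0000 - (-3.3)·0.0000) / (10.3) = -0.9709;  x_1 ← (1−ω)·0.0000 + ω·-0.9709 = -1.2719
  x_2: GS value = (4 - (-2.5)·-1.2719 - (-2.1)·0.0000) / (-6.6) = -0.1243;  x_2 ← (1−ω)·0.0000 + ω·-0.1243 = -0.1628
  x_3: GS value = (-10 - (4)·-1.2719 - (2.2)·-0.1628) / (7.2) = -0.6325;  x_3 ← (1−ω)·0.0000 + ω·-0.6325 = -0.8286
Iteration 2:
  x_1: GS value = (-10 - (-3)·-0.1628 - (-3.3)·-0.8286) / (10.3) = -1.2838;  x_1 ← (1−ω)·-1.2719 + ω·-1.2838 = -1.2875
  x_2: GS value = (4 - (-2.5)·-1.2875 - (-2.1)·-0.8286) / (-6.6) = 0.1453;  x_2 ← (1−ω)·-0.1628 + ω·0.1453 = 0.2408
  x_3: GS value = (-10 - (4)·-1.2875 - (2.2)·0.2408) / (7.2) = -0.7472;  x_3 ← (1−ω)·-0.8286 + ω·-0.7472 = -0.7220

(-1.2875, 0.2408, -0.7220)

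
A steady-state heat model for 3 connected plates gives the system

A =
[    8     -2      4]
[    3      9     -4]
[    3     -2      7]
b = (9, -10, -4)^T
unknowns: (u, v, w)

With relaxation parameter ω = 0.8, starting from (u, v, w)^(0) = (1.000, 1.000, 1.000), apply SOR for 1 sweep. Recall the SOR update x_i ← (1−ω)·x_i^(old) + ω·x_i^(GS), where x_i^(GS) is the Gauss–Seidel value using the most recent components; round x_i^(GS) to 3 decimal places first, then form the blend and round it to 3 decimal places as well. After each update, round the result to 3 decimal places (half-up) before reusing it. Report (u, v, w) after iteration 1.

Iteration 1:
  u: GS value = (9 - (-2)·1.000 - (4)·1.000) / (8) = 0.875;  u ← (1−ω)·1.000 + ω·0.875 = 0.900
  v: GS value = (-10 - (3)·0.900 - (-4)·1.000) / (9) = -0.967;  v ← (1−ω)·1.000 + ω·-0.967 = -0.574
  w: GS value = (-4 - (3)·0.900 - (-2)·-0.574) / (7) = -1.121;  w ← (1−ω)·1.000 + ω·-1.121 = -0.697

(0.900, -0.574, -0.697)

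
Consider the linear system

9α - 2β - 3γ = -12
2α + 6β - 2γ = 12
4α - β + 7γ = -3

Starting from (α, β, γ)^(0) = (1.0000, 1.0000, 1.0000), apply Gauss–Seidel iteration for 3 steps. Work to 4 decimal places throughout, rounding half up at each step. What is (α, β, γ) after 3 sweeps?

Iteration 1:
  α = (-12 - (-2)·1.0000 - (-3)·1.0000) / (9) = -0.7778
  β = (12 - (2)·-0.7778 - (-2)·1.0000) / (6) = 2.5926
  γ = (-3 - (4)·-0.7778 - (-1)·2.5926) / (7) = 0.3863
Iteration 2:
  α = (-12 - (-2)·2.5926 - (-3)·0.3863) / (9) = -0.6284
  β = (12 - (2)·-0.6284 - (-2)·0.3863) / (6) = 2.3382
  γ = (-3 - (4)·-0.6284 - (-1)·2.3382) / (7) = 0.2645
Iteration 3:
  α = (-12 - (-2)·2.3382 - (-3)·0.2645) / (9) = -0.7256
  β = (12 - (2)·-0.7256 - (-2)·0.2645) / (6) = 2.3300
  γ = (-3 - (4)·-0.7256 - (-1)·2.3300) / (7) = 0.3189

(-0.7256, 2.3300, 0.3189)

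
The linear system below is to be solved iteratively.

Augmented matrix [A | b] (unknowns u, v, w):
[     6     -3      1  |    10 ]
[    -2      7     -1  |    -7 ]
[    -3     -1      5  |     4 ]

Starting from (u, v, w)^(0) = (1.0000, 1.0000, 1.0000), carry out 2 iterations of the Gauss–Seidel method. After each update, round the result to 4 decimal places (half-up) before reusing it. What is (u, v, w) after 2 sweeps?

Iteration 1:
  u = (10 - (-3)·1.0000 - (1)·1.0000) / (6) = 2.0000
  v = (-7 - (-2)·2.0000 - (-1)·1.0000) / (7) = -0.2857
  w = (4 - (-3)·2.0000 - (-1)·-0.2857) / (5) = 1.9429
Iteration 2:
  u = (10 - (-3)·-0.2857 - (1)·1.9429) / (6) = 1.2000
  v = (-7 - (-2)·1.2000 - (-1)·1.9429) / (7) = -0.3796
  w = (4 - (-3)·1.2000 - (-1)·-0.3796) / (5) = 1.4441

(1.2000, -0.3796, 1.4441)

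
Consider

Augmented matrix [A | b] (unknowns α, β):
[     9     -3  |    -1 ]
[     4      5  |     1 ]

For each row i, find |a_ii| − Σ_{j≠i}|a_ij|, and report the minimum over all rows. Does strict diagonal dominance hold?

1

row 1: |9| − (3) = 6
row 2: |5| − (4) = 1
minimum over rows = 1 → strictly diagonally dominant (convergence guaranteed)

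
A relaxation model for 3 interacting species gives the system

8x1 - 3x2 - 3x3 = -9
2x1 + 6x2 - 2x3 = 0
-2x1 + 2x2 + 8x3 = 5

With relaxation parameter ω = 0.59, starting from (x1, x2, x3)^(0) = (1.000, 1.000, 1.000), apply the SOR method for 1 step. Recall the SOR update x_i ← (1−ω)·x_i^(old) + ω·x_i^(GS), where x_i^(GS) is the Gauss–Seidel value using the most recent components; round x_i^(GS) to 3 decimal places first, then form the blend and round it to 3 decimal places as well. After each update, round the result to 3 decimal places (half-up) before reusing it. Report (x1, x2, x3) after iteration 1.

Iteration 1:
  x1: GS value = (-9 - (-3)·1.000 - (-3)·1.000) / (8) = -0.375;  x1 ← (1−ω)·1.000 + ω·-0.375 = 0.189
  x2: GS value = (0 - (2)·0.189 - (-2)·1.000) / (6) = 0.270;  x2 ← (1−ω)·1.000 + ω·0.270 = 0.569
  x3: GS value = (5 - (-2)·0.189 - (2)·0.569) / (8) = 0.530;  x3 ← (1−ω)·1.000 + ω·0.530 = 0.723

(0.189, 0.569, 0.723)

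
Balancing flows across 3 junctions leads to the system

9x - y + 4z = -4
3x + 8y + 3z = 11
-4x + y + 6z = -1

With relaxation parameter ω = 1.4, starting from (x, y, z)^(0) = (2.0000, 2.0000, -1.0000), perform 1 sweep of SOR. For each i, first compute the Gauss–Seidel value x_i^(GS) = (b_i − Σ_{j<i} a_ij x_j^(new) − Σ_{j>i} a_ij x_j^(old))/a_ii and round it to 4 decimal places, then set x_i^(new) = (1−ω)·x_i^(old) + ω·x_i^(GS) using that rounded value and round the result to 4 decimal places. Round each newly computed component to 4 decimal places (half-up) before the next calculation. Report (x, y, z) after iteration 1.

Iteration 1:
  x: GS value = (-4 - (-1)·2.0000 - (4)·-1.0000) / (9) = 0.2222;  x ← (1−ω)·2.0000 + ω·0.2222 = -0.4889
  y: GS value = (11 - (3)·-0.4889 - (3)·-1.0000) / (8) = 1.9333;  y ← (1−ω)·2.0000 + ω·1.9333 = 1.9066
  z: GS value = (-1 - (-4)·-0.4889 - (1)·1.9066) / (6) = -0.8104;  z ← (1−ω)·-1.0000 + ω·-0.8104 = -0.7346

(-0.4889, 1.9066, -0.7346)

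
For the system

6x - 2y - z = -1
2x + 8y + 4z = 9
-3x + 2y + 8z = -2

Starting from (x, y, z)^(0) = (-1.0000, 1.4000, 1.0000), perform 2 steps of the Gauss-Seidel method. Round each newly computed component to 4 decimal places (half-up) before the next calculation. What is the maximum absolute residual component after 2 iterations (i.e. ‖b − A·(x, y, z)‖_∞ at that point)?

1.4714

Iteration 1:
  x = (-1 - (-2)·1.4000 - (-1)·1.0000) / (6) = 0.4667
  y = (9 - (2)·0.4667 - (4)·1.0000) / (8) = 0.5083
  z = (-2 - (-3)·0.4667 - (2)·0.5083) / (8) = -0.2021
Iteration 2:
  x = (-1 - (-2)·0.5083 - (-1)·-0.2021) / (6) = -0.0309
  y = (9 - (2)·-0.0309 - (4)·-0.2021) / (8) = 1.2338
  z = (-2 - (-3)·-0.0309 - (2)·1.2338) / (8) = -0.5700
Residual b − A·x = (1.0830, 1.4714, -0.0003); ∞-norm = 1.4714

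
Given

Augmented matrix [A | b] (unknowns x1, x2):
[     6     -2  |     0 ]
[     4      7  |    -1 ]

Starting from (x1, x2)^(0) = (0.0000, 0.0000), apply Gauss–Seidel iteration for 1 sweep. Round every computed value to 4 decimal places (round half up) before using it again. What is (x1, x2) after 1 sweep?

Iteration 1:
  x1 = (0 - (-2)·0.0000) / (6) = 0.0000
  x2 = (-1 - (4)·0.0000) / (7) = -0.1429

(0.0000, -0.1429)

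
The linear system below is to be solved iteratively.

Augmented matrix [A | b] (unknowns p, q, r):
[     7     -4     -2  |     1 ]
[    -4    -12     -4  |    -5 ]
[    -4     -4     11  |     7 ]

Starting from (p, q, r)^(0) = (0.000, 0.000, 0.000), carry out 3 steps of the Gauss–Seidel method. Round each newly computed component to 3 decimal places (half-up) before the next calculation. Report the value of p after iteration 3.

Iteration 1:
  p = (1 - (-4)·0.000 - (-2)·0.000) / (7) = 0.143
  q = (-5 - (-4)·0.143 - (-4)·0.000) / (-12) = 0.369
  r = (7 - (-4)·0.143 - (-4)·0.369) / (11) = 0.823
Iteration 2:
  p = (1 - (-4)·0.369 - (-2)·0.823) / (7) = 0.589
  q = (-5 - (-4)·0.589 - (-4)·0.823) / (-12) = -0.054
  r = (7 - (-4)·0.589 - (-4)·-0.054) / (11) = 0.831
Iteration 3:
  p = (1 - (-4)·-0.054 - (-2)·0.831) / (7) = 0.349
  q = (-5 - (-4)·0.349 - (-4)·0.831) / (-12) = 0.023
  r = (7 - (-4)·0.349 - (-4)·0.023) / (11) = 0.772

0.349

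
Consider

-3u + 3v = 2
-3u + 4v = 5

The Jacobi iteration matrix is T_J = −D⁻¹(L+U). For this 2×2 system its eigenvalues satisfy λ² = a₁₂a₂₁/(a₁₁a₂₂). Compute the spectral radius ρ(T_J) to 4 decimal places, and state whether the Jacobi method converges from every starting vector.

0.8660

a₁₂a₂₁/(a₁₁a₂₂) = (3)·(-3) / ((-3)·(4)) = 0.750000
ρ = √|0.750000| = √0.750000 = 0.8660
ρ < 1, so Jacobi converges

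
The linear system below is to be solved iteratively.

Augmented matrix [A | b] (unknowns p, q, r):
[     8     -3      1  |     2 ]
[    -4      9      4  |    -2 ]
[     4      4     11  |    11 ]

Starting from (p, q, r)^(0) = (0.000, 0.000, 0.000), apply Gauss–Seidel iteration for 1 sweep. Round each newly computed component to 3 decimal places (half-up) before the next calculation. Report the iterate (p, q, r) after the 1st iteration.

(0.250, -0.111, 0.949)

Iteration 1:
  p = (2 - (-3)·0.000 - (1)·0.000) / (8) = 0.250
  q = (-2 - (-4)·0.250 - (4)·0.000) / (9) = -0.111
  r = (11 - (4)·0.250 - (4)·-0.111) / (11) = 0.949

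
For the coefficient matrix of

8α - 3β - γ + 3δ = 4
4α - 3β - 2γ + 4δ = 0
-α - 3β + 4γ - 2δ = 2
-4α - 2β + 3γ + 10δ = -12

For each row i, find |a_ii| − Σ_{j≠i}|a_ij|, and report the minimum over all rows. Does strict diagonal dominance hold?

-7

row 1: |8| − (3+1+3) = 1
row 2: |-3| − (4+2+4) = -7
row 3: |4| − (1+3+2) = -2
row 4: |10| − (4+2+3) = 1
minimum over rows = -7 → not strictly diagonally dominant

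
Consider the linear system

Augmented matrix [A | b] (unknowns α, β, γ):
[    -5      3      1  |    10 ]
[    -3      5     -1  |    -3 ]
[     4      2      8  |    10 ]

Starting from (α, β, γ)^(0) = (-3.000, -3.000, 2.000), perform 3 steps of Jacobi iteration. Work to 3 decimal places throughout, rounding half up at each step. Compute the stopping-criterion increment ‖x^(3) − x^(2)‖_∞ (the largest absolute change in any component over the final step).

Iteration 1:
  α = (10 - (3)·-3.000 - (1)·2.000) / (-5) = -3.400
  β = (-3 - (-3)·-3.000 - (-1)·2.000) / (5) = -2.000
  γ = (10 - (4)·-3.000 - (2)·-3.000) / (8) = 3.500
Iteration 2:
  α = (10 - (3)·-2.000 - (1)·3.500) / (-5) = -2.500
  β = (-3 - (-3)·-3.400 - (-1)·3.500) / (5) = -1.940
  γ = (10 - (4)·-3.400 - (2)·-2.000) / (8) = 3.450
Iteration 3:
  α = (10 - (3)·-1.940 - (1)·3.450) / (-5) = -2.474
  β = (-3 - (-3)·-2.500 - (-1)·3.450) / (5) = -1.410
  γ = (10 - (4)·-2.500 - (2)·-1.940) / (8) = 2.985
Change: (0.026, 0.530, -0.465) → max |·| = 0.530

0.530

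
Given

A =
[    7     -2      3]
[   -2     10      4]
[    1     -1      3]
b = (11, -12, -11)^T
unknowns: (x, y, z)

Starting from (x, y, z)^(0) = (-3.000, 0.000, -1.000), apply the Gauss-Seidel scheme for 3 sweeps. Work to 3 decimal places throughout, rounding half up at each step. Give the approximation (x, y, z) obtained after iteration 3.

Iteration 1:
  x = (11 - (-2)·0.000 - (3)·-1.000) / (7) = 2.000
  y = (-12 - (-2)·2.000 - (4)·-1.000) / (10) = -0.400
  z = (-11 - (1)·2.000 - (-1)·-0.400) / (3) = -4.467
Iteration 2:
  x = (11 - (-2)·-0.400 - (3)·-4.467) / (7) = 3.372
  y = (-12 - (-2)·3.372 - (4)·-4.467) / (10) = 1.261
  z = (-11 - (1)·3.372 - (-1)·1.261) / (3) = -4.370
Iteration 3:
  x = (11 - (-2)·1.261 - (3)·-4.370) / (7) = 3.805
  y = (-12 - (-2)·3.805 - (4)·-4.370) / (10) = 1.309
  z = (-11 - (1)·3.805 - (-1)·1.309) / (3) = -4.499

(3.805, 1.309, -4.499)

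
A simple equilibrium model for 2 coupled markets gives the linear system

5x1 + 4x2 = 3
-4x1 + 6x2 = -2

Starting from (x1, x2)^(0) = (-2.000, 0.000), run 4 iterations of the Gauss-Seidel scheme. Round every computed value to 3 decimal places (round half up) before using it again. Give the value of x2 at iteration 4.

0.040

Iteration 1:
  x1 = (3 - (4)·0.000) / (5) = 0.600
  x2 = (-2 - (-4)·0.600) / (6) = 0.067
Iteration 2:
  x1 = (3 - (4)·0.067) / (5) = 0.546
  x2 = (-2 - (-4)·0.546) / (6) = 0.031
Iteration 3:
  x1 = (3 - (4)·0.031) / (5) = 0.575
  x2 = (-2 - (-4)·0.575) / (6) = 0.050
Iteration 4:
  x1 = (3 - (4)·0.050) / (5) = 0.560
  x2 = (-2 - (-4)·0.560) / (6) = 0.040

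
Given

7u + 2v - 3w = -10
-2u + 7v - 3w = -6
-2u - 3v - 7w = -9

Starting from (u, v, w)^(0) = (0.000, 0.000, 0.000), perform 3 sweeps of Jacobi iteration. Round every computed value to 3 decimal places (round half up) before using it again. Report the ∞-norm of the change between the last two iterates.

0.559

Iteration 1:
  u = (-10 - (2)·0.000 - (-3)·0.000) / (7) = -1.429
  v = (-6 - (-2)·0.000 - (-3)·0.000) / (7) = -0.857
  w = (-9 - (-2)·0.000 - (-3)·0.000) / (-7) = 1.286
Iteration 2:
  u = (-10 - (2)·-0.857 - (-3)·1.286) / (7) = -0.633
  v = (-6 - (-2)·-1.429 - (-3)·1.286) / (7) = -0.714
  w = (-9 - (-2)·-1.429 - (-3)·-0.857) / (-7) = 2.061
Iteration 3:
  u = (-10 - (2)·-0.714 - (-3)·2.061) / (7) = -0.341
  v = (-6 - (-2)·-0.633 - (-3)·2.061) / (7) = -0.155
  w = (-9 - (-2)·-0.633 - (-3)·-0.714) / (-7) = 1.773
Change: (0.292, 0.559, -0.288) → max |·| = 0.559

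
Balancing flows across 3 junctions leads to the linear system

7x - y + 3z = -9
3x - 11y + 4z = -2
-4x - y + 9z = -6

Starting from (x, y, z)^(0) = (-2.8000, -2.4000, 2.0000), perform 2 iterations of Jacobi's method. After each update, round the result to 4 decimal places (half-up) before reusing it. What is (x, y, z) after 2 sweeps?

(-0.3316, -1.2880, -1.7553)

Iteration 1:
  x = (-9 - (-1)·-2.4000 - (3)·2.0000) / (7) = -2.4857
  y = (-2 - (3)·-2.8000 - (4)·2.0000) / (-11) = 0.1455
  z = (-6 - (-4)·-2.8000 - (-1)·-2.4000) / (9) = -2.1778
Iteration 2:
  x = (-9 - (-1)·0.1455 - (3)·-2.1778) / (7) = -0.3316
  y = (-2 - (3)·-2.4857 - (4)·-2.1778) / (-11) = -1.2880
  z = (-6 - (-4)·-2.4857 - (-1)·0.1455) / (9) = -1.7553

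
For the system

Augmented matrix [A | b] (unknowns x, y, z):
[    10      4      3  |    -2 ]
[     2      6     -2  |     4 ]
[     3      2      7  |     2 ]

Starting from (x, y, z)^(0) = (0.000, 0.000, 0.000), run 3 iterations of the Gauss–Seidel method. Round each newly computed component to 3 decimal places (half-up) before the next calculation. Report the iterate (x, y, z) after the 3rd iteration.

Iteration 1:
  x = (-2 - (4)·0.000 - (3)·0.000) / (10) = -0.200
  y = (4 - (2)·-0.200 - (-2)·0.000) / (6) = 0.733
  z = (2 - (3)·-0.200 - (2)·0.733) / (7) = 0.162
Iteration 2:
  x = (-2 - (4)·0.733 - (3)·0.162) / (10) = -0.542
  y = (4 - (2)·-0.542 - (-2)·0.162) / (6) = 0.901
  z = (2 - (3)·-0.542 - (2)·0.901) / (7) = 0.261
Iteration 3:
  x = (-2 - (4)·0.901 - (3)·0.261) / (10) = -0.639
  y = (4 - (2)·-0.639 - (-2)·0.261) / (6) = 0.967
  z = (2 - (3)·-0.639 - (2)·0.967) / (7) = 0.283

(-0.639, 0.967, 0.283)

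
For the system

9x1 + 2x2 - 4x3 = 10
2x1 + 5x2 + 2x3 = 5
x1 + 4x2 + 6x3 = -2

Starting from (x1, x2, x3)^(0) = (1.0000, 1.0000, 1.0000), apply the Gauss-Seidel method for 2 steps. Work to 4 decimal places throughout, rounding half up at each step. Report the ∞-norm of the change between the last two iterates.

0.8415

Iteration 1:
  x1 = (10 - (2)·1.0000 - (-4)·1.0000) / (9) = 1.3333
  x2 = (5 - (2)·1.3333 - (2)·1.0000) / (5) = 0.0667
  x3 = (-2 - (1)·1.3333 - (4)·0.0667) / (6) = -0.6000
Iteration 2:
  x1 = (10 - (2)·0.0667 - (-4)·-0.6000) / (9) = 0.8296
  x2 = (5 - (2)·0.8296 - (2)·-0.6000) / (5) = 0.9082
  x3 = (-2 - (1)·0.8296 - (4)·0.9082) / (6) = -1.0771
Change: (-0.5037, 0.8415, -0.4771) → max |·| = 0.8415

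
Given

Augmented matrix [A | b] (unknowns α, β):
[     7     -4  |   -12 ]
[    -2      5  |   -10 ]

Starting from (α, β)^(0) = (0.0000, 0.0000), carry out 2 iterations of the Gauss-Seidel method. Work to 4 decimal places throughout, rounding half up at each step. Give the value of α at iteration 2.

Iteration 1:
  α = (-12 - (-4)·0.0000) / (7) = -1.7143
  β = (-10 - (-2)·-1.7143) / (5) = -2.6857
Iteration 2:
  α = (-12 - (-4)·-2.6857) / (7) = -3.2490
  β = (-10 - (-2)·-3.2490) / (5) = -3.2996

-3.2490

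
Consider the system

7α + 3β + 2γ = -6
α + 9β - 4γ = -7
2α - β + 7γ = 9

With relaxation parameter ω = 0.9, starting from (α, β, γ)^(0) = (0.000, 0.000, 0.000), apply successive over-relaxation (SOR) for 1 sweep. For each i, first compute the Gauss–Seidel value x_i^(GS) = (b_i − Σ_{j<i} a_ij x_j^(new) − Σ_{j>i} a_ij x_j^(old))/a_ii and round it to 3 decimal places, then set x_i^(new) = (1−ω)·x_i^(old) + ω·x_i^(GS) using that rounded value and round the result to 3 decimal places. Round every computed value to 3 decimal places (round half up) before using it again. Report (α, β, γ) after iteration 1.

Iteration 1:
  α: GS value = (-6 - (3)·0.000 - (2)·0.000) / (7) = -0.857;  α ← (1−ω)·0.000 + ω·-0.857 = -0.771
  β: GS value = (-7 - (1)·-0.771 - (-4)·0.000) / (9) = -0.692;  β ← (1−ω)·0.000 + ω·-0.692 = -0.623
  γ: GS value = (9 - (2)·-0.771 - (-1)·-0.623) / (7) = 1.417;  γ ← (1−ω)·0.000 + ω·1.417 = 1.275

(-0.771, -0.623, 1.275)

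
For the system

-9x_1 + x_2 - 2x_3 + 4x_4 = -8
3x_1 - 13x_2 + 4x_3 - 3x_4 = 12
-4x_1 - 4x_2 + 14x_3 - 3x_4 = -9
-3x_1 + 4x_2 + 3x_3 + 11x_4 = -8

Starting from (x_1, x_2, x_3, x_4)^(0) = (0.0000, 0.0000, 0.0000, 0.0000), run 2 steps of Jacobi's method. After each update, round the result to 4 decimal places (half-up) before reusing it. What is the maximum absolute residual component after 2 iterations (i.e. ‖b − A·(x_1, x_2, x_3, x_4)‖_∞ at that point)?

Iteration 1:
  x_1 = (-8 - (1)·0.0000 - (-2)·0.0000 - (4)·0.0000) / (-9) = 0.8889
  x_2 = (12 - (3)·0.0000 - (4)·0.0000 - (-3)·0.0000) / (-13) = -0.9231
  x_3 = (-9 - (-4)·0.0000 - (-4)·0.0000 - (-3)·0.0000) / (14) = -0.6429
  x_4 = (-8 - (-3)·0.0000 - (4)·0.0000 - (3)·0.0000) / (11) = -0.7273
Iteration 2:
  x_1 = (-8 - (1)·-0.9231 - (-2)·-0.6429 - (4)·-0.7273) / (-9) = 0.6059
  x_2 = (12 - (3)·0.8889 - (4)·-0.6429 - (-3)·-0.7273) / (-13) = -0.7479
  x_3 = (-9 - (-4)·0.8889 - (-4)·-0.9231 - (-3)·-0.7273) / (14) = -0.8085
  x_4 = (-8 - (-3)·0.8889 - (4)·-0.9231 - (3)·-0.6429) / (11) = 0.0262
Residual b − A·x = (-3.5208, 3.7722, 1.8296, -1.0534); ∞-norm = 3.7722

3.7722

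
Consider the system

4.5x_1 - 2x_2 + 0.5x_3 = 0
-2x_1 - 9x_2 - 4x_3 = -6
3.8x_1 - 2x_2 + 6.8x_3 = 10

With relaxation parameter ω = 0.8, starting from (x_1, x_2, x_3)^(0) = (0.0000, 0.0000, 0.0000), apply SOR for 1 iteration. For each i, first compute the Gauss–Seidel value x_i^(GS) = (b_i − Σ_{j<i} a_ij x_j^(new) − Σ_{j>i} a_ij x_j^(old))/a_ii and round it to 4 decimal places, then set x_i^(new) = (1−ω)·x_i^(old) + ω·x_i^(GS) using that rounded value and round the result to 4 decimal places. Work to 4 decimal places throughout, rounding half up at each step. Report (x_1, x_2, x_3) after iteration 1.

(0.0000, 0.5334, 1.3020)

Iteration 1:
  x_1: GS value = (0 - (-2)·0.0000 - (0.5)·0.0000) / (4.5) = 0.0000;  x_1 ← (1−ω)·0.0000 + ω·0.0000 = 0.0000
  x_2: GS value = (-6 - (-2)·0.0000 - (-4)·0.0000) / (-9) = 0.6667;  x_2 ← (1−ω)·0.0000 + ω·0.6667 = 0.5334
  x_3: GS value = (10 - (3.8)·0.0000 - (-2)·0.5334) / (6.8) = 1.6275;  x_3 ← (1−ω)·0.0000 + ω·1.6275 = 1.3020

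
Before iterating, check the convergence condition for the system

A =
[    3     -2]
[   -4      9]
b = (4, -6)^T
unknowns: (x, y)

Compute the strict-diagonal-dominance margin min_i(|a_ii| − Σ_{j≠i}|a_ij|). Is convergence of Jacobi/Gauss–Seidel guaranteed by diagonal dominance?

row 1: |3| − (2) = 1
row 2: |9| − (4) = 5
minimum over rows = 1 → strictly diagonally dominant (convergence guaranteed)

1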